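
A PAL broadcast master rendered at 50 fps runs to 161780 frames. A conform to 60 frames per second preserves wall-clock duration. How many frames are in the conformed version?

194136 frames

Frames at target rate = 161780 × (60) / (50) = 194136.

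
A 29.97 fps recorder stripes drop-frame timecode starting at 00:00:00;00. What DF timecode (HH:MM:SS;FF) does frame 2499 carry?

Each 10-minute DF block holds 10 × 60 × 30 − 9 × 2 = 17982 frames. 2499 ÷ 17982 → 0 full blocks, remainder 2499.
Within the partial block the first minute is 1800 frames and each further minute 1798, so 1 further minute boundary passed. Total skipped labels = 18 × 0 + 2 × 1 = 2.
Non-drop label index = 2499 + 2 = 2501; at 30 labels/s that is 00:01:23:11, i.e. DF 00:01:23;11.

00:01:23;11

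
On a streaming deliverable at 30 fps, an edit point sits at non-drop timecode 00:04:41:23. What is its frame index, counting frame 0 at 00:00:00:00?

8453

Total seconds to the label: (0 × 3600 + 4 × 60 + 41) = 281.
Frame index = 281 × 30 + 23 = 8453.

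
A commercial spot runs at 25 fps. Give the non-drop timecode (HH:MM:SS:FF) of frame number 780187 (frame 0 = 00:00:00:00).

780187 ÷ 25 = 31207 full seconds, remainder 12 frames.
31207 s = 8 h 40 min 7 s.
Timecode: 08:40:07:12.

08:40:07:12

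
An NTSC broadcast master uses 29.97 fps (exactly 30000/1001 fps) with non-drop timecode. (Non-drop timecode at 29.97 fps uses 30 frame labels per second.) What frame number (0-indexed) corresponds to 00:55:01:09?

Total seconds to the label: (0 × 3600 + 55 × 60 + 1) = 3301.
Frame index = 3301 × 30 + 9 = 99039.

99039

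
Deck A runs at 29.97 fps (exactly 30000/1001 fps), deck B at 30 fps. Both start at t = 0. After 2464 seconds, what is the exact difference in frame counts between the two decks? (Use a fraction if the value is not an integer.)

960/13 frames

A emits 30000/1001 × 2464 = 960000/13 frames; B emits 30 × 2464 = 73920.
Difference = 960/13 frames (≈ 73.8462); B is ahead of A.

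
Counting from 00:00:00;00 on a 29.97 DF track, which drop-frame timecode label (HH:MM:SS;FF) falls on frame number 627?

Each 10-minute DF block holds 10 × 60 × 30 − 9 × 2 = 17982 frames. 627 ÷ 17982 → 0 full blocks, remainder 627.
Within the partial block the first minute is 1800 frames and each further minute 1798, so 0 further minute boundaries passed. Total skipped labels = 18 × 0 + 2 × 0 = 0.
Non-drop label index = 627 + 0 = 627; at 30 labels/s that is 00:00:20:27, i.e. DF 00:00:20;27.

00:00:20;27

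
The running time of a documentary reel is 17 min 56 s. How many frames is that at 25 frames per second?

17 min 56 s = 1076 s.
Frames = 1076 × 25 = 26900.

26900 frames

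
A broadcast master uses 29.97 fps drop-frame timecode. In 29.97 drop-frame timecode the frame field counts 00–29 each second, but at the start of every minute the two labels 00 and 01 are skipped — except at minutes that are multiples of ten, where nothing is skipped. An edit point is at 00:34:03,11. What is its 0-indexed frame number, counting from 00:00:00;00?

61239

Complete 10-minute blocks: 3, each 17982 frames → 53946.
Remaining 4 whole minutes in the current block: 1800 + 3 × 1798 = 7194 frames.
Within the current minute: 3 × 30 + 11 − 2 = 99 (labels ;00/;01 skipped at this minute). Total = 53946 + 7194 + 99 = 61239.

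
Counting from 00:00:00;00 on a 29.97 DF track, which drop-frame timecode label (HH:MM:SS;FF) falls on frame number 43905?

00:24:24;29

Each 10-minute DF block holds 10 × 60 × 30 − 9 × 2 = 17982 frames. 43905 ÷ 17982 → 2 full blocks, remainder 7941.
Within the partial block the first minute is 1800 frames and each further minute 1798, so 4 further minute boundaries passed. Total skipped labels = 18 × 2 + 2 × 4 = 44.
Non-drop label index = 43905 + 44 = 43949; at 30 labels/s that is 00:24:24:29, i.e. DF 00:24:24;29.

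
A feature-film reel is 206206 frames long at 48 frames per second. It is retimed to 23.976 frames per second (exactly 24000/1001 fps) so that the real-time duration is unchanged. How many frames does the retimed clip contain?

Target frames = source frames × (target rate / source rate) = 206206 × (24000/1001)/(48) = 206206 × 500/1001 = 103000.

103000 frames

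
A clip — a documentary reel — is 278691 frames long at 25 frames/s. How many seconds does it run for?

11147.64 seconds

Running time = 278691 / (25) = 11147.64 s.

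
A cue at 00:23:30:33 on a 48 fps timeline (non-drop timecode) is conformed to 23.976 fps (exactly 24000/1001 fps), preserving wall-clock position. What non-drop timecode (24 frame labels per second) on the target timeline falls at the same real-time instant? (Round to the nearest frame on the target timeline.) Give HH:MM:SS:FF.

Source frame index: (0×3600 + 23×60 + 30) × 48 + 33 = 67713.
Real time: 67713 / (48) = 22571/16 s.
Target frame: (22571/16) × (24000/1001) = 33856500/1001 ≈ 33822.677 → 33823.
At 24 labels/s: frame 33823 → 00:23:29:07.

00:23:29:07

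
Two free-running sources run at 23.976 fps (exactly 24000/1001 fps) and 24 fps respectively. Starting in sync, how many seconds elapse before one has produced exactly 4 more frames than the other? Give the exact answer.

1001/6 seconds

The gap grows by |24 − 24000/1001| = 24/1001 frames per second.
Time for a 4-frame gap: 4 ÷ (24/1001) = 1001/6 s.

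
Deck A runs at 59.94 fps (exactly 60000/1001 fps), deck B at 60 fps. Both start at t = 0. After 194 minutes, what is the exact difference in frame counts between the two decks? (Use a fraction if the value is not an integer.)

698400/1001 frames

194 min = 11640 s.
A emits 60000/1001 × 11640 = 698400000/1001 frames; B emits 60 × 11640 = 698400.
Difference = 698400/1001 frames (≈ 697.7023); B is ahead of A.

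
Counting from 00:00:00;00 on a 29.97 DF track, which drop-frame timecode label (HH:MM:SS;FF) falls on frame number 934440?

Ten DF minutes hold 17982 frames, so frame 934440 lies in block 51 (frames 917082–935063) with 17358 frames into that block.
The block's first minute is 1800 frames and the rest 1798 each; 17358 frames reaches minute 9, so 51 × 18 + 9 × 2 = 936 labels have been skipped so far.
Adding those back, label number 934440 + 936 = 935376 at 30 labels/s is 31179 s + 6 f = 8 h 39 min 39 s frame 6, i.e. 08:39:39;06.

08:39:39;06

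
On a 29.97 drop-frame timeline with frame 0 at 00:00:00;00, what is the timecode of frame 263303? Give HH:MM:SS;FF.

Ten DF minutes hold 17982 frames, so frame 263303 lies in block 14 (frames 251748–269729) with 11555 frames into that block.
The block's first minute is 1800 frames and the rest 1798 each; 11555 frames reaches minute 6, so 14 × 18 + 6 × 2 = 264 labels have been skipped so far.
Adding those back, label number 263303 + 264 = 263567 at 30 labels/s is 8785 s + 17 f = 2 h 26 min 25 s frame 17, i.e. 02:26:25;17.

02:26:25;17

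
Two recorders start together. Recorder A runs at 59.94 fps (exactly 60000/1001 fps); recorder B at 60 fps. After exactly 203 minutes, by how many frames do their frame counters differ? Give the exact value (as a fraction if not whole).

203 min = 12180 s.
A emits 60000/1001 × 12180 = 104400000/143 frames; B emits 60 × 12180 = 730800.
Difference = 104400/143 frames (≈ 730.0699); B is ahead of A.

104400/143 frames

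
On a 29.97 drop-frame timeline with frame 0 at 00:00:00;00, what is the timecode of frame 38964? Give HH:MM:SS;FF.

Each 10-minute DF block holds 10 × 60 × 30 − 9 × 2 = 17982 frames. 38964 ÷ 17982 → 2 full blocks, remainder 3000.
Within the partial block the first minute is 1800 frames and each further minute 1798, so 1 further minute boundary passed. Total skipped labels = 18 × 2 + 2 × 1 = 38.
Non-drop label index = 38964 + 38 = 39002; at 30 labels/s that is 00:21:40:02, i.e. DF 00:21:40;02.

00:21:40;02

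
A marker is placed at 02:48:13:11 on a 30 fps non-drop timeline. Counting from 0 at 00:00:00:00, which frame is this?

Total seconds to the label: (2 × 3600 + 48 × 60 + 13) = 10093.
Frame index = 10093 × 30 + 11 = 302801.

302801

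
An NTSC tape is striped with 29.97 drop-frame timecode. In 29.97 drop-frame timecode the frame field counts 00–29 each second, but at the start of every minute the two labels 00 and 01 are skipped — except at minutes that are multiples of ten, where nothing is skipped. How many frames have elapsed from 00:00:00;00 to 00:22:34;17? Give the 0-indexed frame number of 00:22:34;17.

40597

Complete 10-minute blocks: 2, each 17982 frames → 35964.
Remaining 2 whole minutes in the current block: 1800 + 1 × 1798 = 3598 frames.
Within the current minute: 34 × 30 + 17 − 2 = 1035 (labels ;00/;01 skipped at this minute). Total = 35964 + 3598 + 1035 = 40597.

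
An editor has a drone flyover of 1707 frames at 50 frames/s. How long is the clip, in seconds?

Running time = 1707 / (50) = 34.14 s.

34.14 seconds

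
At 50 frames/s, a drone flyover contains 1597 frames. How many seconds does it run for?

31.94 seconds

Running time = 1597 / (50) = 31.94 s.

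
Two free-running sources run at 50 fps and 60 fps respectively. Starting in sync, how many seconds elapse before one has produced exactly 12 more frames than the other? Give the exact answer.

The gap grows by |60 − 50| = 10 frames per second.
Time for a 12-frame gap: 12 ÷ (10) = 1.2 s.

1.2 seconds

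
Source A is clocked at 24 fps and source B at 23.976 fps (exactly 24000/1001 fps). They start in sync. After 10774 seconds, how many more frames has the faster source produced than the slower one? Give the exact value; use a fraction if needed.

A emits 24 × 10774 = 258576 frames; B emits 24000/1001 × 10774 = 258576000/1001.
Difference = 258576/1001 frames (≈ 258.3177); B is behind A.

258576/1001 frames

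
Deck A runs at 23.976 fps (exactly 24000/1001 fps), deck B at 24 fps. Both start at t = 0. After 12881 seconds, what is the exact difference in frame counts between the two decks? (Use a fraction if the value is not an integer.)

28104/91 frames

A emits 24000/1001 × 12881 = 28104000/91 frames; B emits 24 × 12881 = 309144.
Difference = 28104/91 frames (≈ 308.8352); B is ahead of A.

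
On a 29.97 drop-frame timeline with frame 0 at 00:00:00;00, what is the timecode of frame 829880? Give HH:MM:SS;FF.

Each 10-minute DF block holds 10 × 60 × 30 − 9 × 2 = 17982 frames. 829880 ÷ 17982 → 46 full blocks, remainder 2708.
Within the partial block the first minute is 1800 frames and each further minute 1798, so 1 further minute boundary passed. Total skipped labels = 18 × 46 + 2 × 1 = 830.
Non-drop label index = 829880 + 830 = 830710; at 30 labels/s that is 07:41:30:10, i.e. DF 07:41:30;10.

07:41:30;10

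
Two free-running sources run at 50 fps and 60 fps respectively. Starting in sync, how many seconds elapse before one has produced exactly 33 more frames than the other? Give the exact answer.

The gap grows by |60 − 50| = 10 frames per second.
Time for a 33-frame gap: 33 ÷ (10) = 3.3 s.

3.3 seconds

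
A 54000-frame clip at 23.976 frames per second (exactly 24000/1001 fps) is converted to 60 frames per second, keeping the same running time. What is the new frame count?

Target frames = source frames × (target rate / source rate) = 54000 × (60)/(24000/1001) = 54000 × 1001/400 = 135135.

135135 frames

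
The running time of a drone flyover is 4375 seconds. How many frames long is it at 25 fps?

Frames = 4375 × 25 = 109375.

109375 frames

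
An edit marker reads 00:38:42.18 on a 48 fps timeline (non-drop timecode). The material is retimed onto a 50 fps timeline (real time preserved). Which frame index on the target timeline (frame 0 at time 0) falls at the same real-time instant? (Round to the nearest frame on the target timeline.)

Source frame index: (0×3600 + 38×60 + 42) × 48 + 18 = 111474.
Real time: 111474 / (48) = 18579/8 s.
Target frame: (18579/8) × (50) = 464475/4 ≈ 116118.750 → 116119.

frame 116119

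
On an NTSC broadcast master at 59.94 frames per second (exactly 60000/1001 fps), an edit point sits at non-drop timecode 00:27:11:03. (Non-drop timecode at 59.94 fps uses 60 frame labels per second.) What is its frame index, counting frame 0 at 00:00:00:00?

frame 97863

Total seconds to the label: (0 × 3600 + 27 × 60 + 11) = 1631.
Frame index = 1631 × 60 + 3 = 97863.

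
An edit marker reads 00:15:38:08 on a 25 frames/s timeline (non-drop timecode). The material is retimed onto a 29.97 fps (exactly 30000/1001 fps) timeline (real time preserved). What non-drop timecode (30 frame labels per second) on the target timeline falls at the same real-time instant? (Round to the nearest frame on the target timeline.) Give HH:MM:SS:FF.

00:15:37:11

Source frame index: (0×3600 + 15×60 + 38) × 25 + 8 = 23458.
Real time: 23458 / (25) = 23458/25 s.
Target frame: (23458/25) × (30000/1001) = 28149600/1001 ≈ 28121.479 → 28121.
At 30 labels/s: frame 28121 → 00:15:37:11.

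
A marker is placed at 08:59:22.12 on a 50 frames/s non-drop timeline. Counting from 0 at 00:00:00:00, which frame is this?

1618112

Total seconds to the label: (8 × 3600 + 59 × 60 + 22) = 32362.
Frame index = 32362 × 50 + 12 = 1618112.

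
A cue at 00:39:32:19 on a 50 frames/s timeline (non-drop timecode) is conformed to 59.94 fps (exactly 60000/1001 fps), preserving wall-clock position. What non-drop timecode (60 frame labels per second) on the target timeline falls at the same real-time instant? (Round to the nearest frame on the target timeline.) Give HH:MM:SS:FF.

00:39:30:01

Source frame index: (0×3600 + 39×60 + 32) × 50 + 19 = 118619.
Real time: 118619 / (50) = 118619/50 s.
Target frame: (118619/50) × (60000/1001) = 142342800/1001 ≈ 142200.599 → 142201.
At 60 labels/s: frame 142201 → 00:39:30:01.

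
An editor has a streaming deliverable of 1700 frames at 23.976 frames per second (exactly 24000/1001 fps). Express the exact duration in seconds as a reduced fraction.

17017/240 seconds

Running time = 1700 ÷ (24000/1001) = 1700 × 1001/24000 = 17017/240 s.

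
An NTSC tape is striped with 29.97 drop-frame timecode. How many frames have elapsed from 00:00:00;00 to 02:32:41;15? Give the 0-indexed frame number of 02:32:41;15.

As if non-drop at 30 labels/s: (2 × 3600 + 32 × 60 + 41) × 30 + 15 = 274845.
Minute boundaries passed: 152; those not divisible by 10: 152 − 15 = 137; dropped labels = 2 × 137 = 274.
Actual frame index = 274845 − 274 = 274571.

274571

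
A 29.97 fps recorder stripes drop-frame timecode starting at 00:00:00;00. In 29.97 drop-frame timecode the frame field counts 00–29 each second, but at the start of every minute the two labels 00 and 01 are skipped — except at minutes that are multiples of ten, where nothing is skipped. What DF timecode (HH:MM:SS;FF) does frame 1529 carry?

00:00:50;29

Each 10-minute DF block holds 10 × 60 × 30 − 9 × 2 = 17982 frames. 1529 ÷ 17982 → 0 full blocks, remainder 1529.
Within the partial block the first minute is 1800 frames and each further minute 1798, so 0 further minute boundaries passed. Total skipped labels = 18 × 0 + 2 × 0 = 0.
Non-drop label index = 1529 + 0 = 1529; at 30 labels/s that is 00:00:50:29, i.e. DF 00:00:50;29.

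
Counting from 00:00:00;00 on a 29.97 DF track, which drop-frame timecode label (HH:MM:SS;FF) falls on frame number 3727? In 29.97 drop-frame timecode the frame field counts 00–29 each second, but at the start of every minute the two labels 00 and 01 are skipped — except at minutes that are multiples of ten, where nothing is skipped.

00:02:04;11

Each 10-minute DF block holds 10 × 60 × 30 − 9 × 2 = 17982 frames. 3727 ÷ 17982 → 0 full blocks, remainder 3727.
Within the partial block the first minute is 1800 frames and each further minute 1798, so 2 further minute boundaries passed. Total skipped labels = 18 × 0 + 2 × 2 = 4.
Non-drop label index = 3727 + 4 = 3731; at 30 labels/s that is 00:02:04:11, i.e. DF 00:02:04;11.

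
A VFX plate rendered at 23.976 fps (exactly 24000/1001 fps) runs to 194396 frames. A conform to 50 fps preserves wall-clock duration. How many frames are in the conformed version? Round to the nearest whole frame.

Frames at target rate = 194396 × (50) / (24000/1001) = 48647599/120 ≈ 405396.658.
Nearest whole frame: 405397.

405397 frames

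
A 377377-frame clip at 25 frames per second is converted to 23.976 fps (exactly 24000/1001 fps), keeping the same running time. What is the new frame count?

Target frames = source frames × (target rate / source rate) = 377377 × (24000/1001)/(25) = 377377 × 960/1001 = 361920.

361920 frames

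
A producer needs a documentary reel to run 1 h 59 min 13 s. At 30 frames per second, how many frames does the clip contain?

1 h 59 min 13 s = 7153 s.
Frames = 7153 × 30 = 214590.

214590 frames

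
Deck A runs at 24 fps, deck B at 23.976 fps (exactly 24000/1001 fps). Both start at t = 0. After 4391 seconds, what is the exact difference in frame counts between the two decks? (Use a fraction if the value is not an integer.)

A emits 24 × 4391 = 105384 frames; B emits 24000/1001 × 4391 = 105384000/1001.
Difference = 105384/1001 frames (≈ 105.2787); B is behind A.

105384/1001 frames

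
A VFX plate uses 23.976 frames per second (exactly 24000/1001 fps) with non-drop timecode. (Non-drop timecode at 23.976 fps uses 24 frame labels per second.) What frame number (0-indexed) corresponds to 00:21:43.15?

Total seconds to the label: (0 × 3600 + 21 × 60 + 43) = 1303.
Frame index = 1303 × 24 + 15 = 31287.

31287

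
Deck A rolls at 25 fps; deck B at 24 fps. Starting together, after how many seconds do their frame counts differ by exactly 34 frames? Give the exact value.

34 seconds

The gap grows by |24 − 25| = 1 frame per second.
Time for a 34-frame gap: 34 ÷ (1) = 34 s.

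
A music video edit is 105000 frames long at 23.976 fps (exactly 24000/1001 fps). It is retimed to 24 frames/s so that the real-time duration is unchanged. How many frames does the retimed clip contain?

105105 frames

Target frames = source frames × (target rate / source rate) = 105000 × (24)/(24000/1001) = 105000 × 1001/1000 = 105105.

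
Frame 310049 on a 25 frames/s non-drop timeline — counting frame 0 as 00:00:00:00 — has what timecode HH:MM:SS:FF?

310049 ÷ 25 = 12401 full seconds, remainder 24 frames.
12401 s = 3 h 26 min 41 s.
Timecode: 03:26:41:24.

03:26:41:24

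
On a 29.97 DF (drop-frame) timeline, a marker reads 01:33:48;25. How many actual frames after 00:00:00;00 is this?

168697

Complete 10-minute blocks: 9, each 17982 frames → 161838.
Remaining 3 whole minutes in the current block: 1800 + 2 × 1798 = 5396 frames.
Within the current minute: 48 × 30 + 25 − 2 = 1463 (labels ;00/;01 skipped at this minute). Total = 161838 + 5396 + 1463 = 168697.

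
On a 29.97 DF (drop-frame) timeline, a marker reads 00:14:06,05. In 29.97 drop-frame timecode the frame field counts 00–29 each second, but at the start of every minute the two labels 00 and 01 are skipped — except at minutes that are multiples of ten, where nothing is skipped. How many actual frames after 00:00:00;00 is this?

Complete 10-minute blocks: 1, each 17982 frames → 17982.
Remaining 4 whole minutes in the current block: 1800 + 3 × 1798 = 7194 frames.
Within the current minute: 6 × 30 + 5 − 2 = 183 (labels ;00/;01 skipped at this minute). Total = 17982 + 7194 + 183 = 25359.

25359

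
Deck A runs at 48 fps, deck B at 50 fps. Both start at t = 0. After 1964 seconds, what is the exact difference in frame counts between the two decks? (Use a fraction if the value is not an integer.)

A emits 48 × 1964 = 94272 frames; B emits 50 × 1964 = 98200.
Difference = 3928 frames; B is ahead of A.

3928 frames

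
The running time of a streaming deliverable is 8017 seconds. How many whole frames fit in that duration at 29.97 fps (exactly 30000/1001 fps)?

240269 frames

Frames = 8017 × 30000/1001 = 240510000/1001 ≈ 240269.7303.
Complete frames: 240269.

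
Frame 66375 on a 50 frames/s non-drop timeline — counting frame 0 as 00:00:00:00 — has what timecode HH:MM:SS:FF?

00:22:07:25

66375 ÷ 50 = 1327 full seconds, remainder 25 frames.
1327 s = 0 h 22 min 7 s.
Timecode: 00:22:07:25.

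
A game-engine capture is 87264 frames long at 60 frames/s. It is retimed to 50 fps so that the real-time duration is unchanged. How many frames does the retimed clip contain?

72720 frames

Target frames = source frames × (target rate / source rate) = 87264 × (50)/(60) = 87264 × 5/6 = 72720.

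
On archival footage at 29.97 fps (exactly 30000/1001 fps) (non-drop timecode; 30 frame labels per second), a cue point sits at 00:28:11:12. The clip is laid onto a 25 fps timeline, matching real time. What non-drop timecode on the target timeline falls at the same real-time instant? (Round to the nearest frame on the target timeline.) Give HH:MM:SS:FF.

00:28:13:02

Source frame index: (0×3600 + 28×60 + 11) × 30 + 12 = 50742.
Real time: 50742 / (30000/1001) = 8465457/5000 s.
Target frame: (8465457/5000) × (25) = 8465457/200 ≈ 42327.285 → 42327.
At 25 labels/s: frame 42327 → 00:28:13:02.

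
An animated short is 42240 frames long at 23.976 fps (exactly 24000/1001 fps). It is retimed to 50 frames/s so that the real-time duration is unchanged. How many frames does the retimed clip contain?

Target frames = source frames × (target rate / source rate) = 42240 × (50)/(24000/1001) = 42240 × 1001/480 = 88088.

88088 frames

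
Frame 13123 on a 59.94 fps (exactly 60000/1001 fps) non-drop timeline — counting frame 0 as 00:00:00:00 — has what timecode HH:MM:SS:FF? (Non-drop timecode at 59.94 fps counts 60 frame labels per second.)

13123 ÷ 60 = 218 full seconds, remainder 43 frames.
218 s = 0 h 3 min 38 s.
Timecode: 00:03:38:43.

00:03:38:43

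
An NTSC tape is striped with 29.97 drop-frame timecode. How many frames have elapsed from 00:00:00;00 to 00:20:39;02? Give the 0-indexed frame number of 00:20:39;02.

37136

Complete 10-minute blocks: 2, each 17982 frames → 35964.
Remaining 0 whole minutes in the current block: 0 frames.
Within the current minute: 39 × 30 + 2 = 1172. Total = 35964 + 0 + 1172 = 37136.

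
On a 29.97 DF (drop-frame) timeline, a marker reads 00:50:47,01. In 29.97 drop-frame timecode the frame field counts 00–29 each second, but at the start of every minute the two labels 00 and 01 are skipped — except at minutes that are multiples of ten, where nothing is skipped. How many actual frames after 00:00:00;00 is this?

91321

Complete 10-minute blocks: 5, each 17982 frames → 89910.
Remaining 0 whole minutes in the current block: 0 frames.
Within the current minute: 47 × 30 + 1 = 1411. Total = 89910 + 0 + 1411 = 91321.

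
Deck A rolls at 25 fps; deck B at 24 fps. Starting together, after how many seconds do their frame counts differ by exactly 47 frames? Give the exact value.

47 seconds

The gap grows by |24 − 25| = 1 frame per second.
Time for a 47-frame gap: 47 ÷ (1) = 47 s.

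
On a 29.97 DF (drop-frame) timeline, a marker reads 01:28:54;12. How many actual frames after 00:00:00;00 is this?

Complete 10-minute blocks: 8, each 17982 frames → 143856.
Remaining 8 whole minutes in the current block: 1800 + 7 × 1798 = 14386 frames.
Within the current minute: 54 × 30 + 12 − 2 = 1630 (labels ;00/;01 skipped at this minute). Total = 143856 + 14386 + 1630 = 159872.

159872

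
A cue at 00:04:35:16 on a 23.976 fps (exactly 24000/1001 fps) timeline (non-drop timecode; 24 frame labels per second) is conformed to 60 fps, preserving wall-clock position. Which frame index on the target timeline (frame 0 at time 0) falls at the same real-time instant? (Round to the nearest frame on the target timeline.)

frame 16557

Source frame index: (0×3600 + 4×60 + 35) × 24 + 16 = 6616.
Real time: 6616 / (24000/1001) = 827827/3000 s.
Target frame: (827827/3000) × (60) = 827827/50 ≈ 16556.540 → 16557.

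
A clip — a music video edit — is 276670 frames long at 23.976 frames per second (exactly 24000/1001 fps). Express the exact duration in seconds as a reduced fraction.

27694667/2400 seconds

Running time = 276670 ÷ (24000/1001) = 276670 × 1001/24000 = 27694667/2400 s.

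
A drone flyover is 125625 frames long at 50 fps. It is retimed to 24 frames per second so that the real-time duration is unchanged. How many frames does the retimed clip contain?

Target frames = source frames × (target rate / source rate) = 125625 × (24)/(50) = 125625 × 12/25 = 60300.

60300 frames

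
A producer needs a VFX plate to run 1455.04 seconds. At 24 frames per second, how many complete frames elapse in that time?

Frames = 1455.04 × 24 = 873024/25 ≈ 34920.9600.
Complete frames: 34920.

34920 frames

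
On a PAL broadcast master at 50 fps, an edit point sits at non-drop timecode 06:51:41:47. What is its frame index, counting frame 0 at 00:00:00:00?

frame 1235097

Total seconds to the label: (6 × 3600 + 51 × 60 + 41) = 24701.
Frame index = 24701 × 50 + 47 = 1235097.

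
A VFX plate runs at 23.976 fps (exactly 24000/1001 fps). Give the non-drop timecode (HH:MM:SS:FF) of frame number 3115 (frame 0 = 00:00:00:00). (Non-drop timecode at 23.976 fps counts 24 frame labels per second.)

00:02:09:19

3115 ÷ 24 = 129 full seconds, remainder 19 frames.
129 s = 0 h 2 min 9 s.
Timecode: 00:02:09:19.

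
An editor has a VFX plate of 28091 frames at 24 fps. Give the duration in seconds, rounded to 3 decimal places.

1170.458 seconds

Running time = 28091 × 1/24 = 28091/24 s ≈ 1170.458 s.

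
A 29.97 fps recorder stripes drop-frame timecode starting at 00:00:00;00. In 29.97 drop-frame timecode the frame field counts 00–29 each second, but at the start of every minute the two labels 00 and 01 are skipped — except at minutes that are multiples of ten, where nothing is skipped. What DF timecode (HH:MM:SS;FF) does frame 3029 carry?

00:01:41;01

Each 10-minute DF block holds 10 × 60 × 30 − 9 × 2 = 17982 frames. 3029 ÷ 17982 → 0 full blocks, remainder 3029.
Within the partial block the first minute is 1800 frames and each further minute 1798, so 1 further minute boundary passed. Total skipped labels = 18 × 0 + 2 × 1 = 2.
Non-drop label index = 3029 + 2 = 3031; at 30 labels/s that is 00:01:41:01, i.e. DF 00:01:41;01.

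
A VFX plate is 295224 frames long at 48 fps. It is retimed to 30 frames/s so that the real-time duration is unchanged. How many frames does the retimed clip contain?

184515 frames

Frames at target rate = 295224 × (30) / (48) = 184515.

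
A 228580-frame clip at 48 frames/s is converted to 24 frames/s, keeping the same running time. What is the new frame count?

114290 frames

Frames at target rate = 228580 × (24) / (48) = 114290.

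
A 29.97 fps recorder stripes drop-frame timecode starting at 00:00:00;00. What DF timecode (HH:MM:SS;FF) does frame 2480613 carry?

22:59:29;27

Ten DF minutes hold 17982 frames, so frame 2480613 lies in block 137 (frames 2463534–2481515) with 17079 frames into that block.
The block's first minute is 1800 frames and the rest 1798 each; 17079 frames reaches minute 9, so 137 × 18 + 9 × 2 = 2484 labels have been skipped so far.
Adding those back, label number 2480613 + 2484 = 2483097 at 30 labels/s is 82769 s + 27 f = 22 h 59 min 29 s frame 27, i.e. 22:59:29;27.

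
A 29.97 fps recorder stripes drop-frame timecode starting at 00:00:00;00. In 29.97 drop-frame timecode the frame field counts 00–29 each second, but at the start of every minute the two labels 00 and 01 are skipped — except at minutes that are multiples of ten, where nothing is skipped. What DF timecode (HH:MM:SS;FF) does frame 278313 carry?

Each 10-minute DF block holds 10 × 60 × 30 − 9 × 2 = 17982 frames. 278313 ÷ 17982 → 15 full blocks, remainder 8583.
Within the partial block the first minute is 1800 frames and each further minute 1798, so 4 further minute boundaries passed. Total skipped labels = 18 × 15 + 2 × 4 = 278.
Non-drop label index = 278313 + 278 = 278591; at 30 labels/s that is 02:34:46:11, i.e. DF 02:34:46;11.

02:34:46;11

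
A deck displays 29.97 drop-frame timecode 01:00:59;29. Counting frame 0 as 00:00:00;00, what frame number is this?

Complete 10-minute blocks: 6, each 17982 frames → 107892.
Remaining 0 whole minutes in the current block: 0 frames.
Within the current minute: 59 × 30 + 29 = 1799. Total = 107892 + 0 + 1799 = 109691.

109691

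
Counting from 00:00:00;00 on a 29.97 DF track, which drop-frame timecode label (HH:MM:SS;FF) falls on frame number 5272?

00:02:55;26

Each 10-minute DF block holds 10 × 60 × 30 − 9 × 2 = 17982 frames. 5272 ÷ 17982 → 0 full blocks, remainder 5272.
Within the partial block the first minute is 1800 frames and each further minute 1798, so 2 further minute boundaries passed. Total skipped labels = 18 × 0 + 2 × 2 = 4.
Non-drop label index = 5272 + 4 = 5276; at 30 labels/s that is 00:02:55:26, i.e. DF 00:02:55;26.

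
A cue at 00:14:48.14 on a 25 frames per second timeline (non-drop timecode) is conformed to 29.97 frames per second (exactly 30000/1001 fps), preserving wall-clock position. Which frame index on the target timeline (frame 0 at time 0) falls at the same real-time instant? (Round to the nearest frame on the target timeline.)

frame 26630

Source frame index: (0×3600 + 14×60 + 48) × 25 + 14 = 22214.
Real time: 22214 / (25) = 22214/25 s.
Target frame: (22214/25) × (30000/1001) = 26656800/1001 ≈ 26630.170 → 26630.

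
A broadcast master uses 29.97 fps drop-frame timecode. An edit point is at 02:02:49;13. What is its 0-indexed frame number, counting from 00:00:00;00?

Complete 10-minute blocks: 12, each 17982 frames → 215784.
Remaining 2 whole minutes in the current block: 1800 + 1 × 1798 = 3598 frames.
Within the current minute: 49 × 30 + 13 − 2 = 1481 (labels ;00/;01 skipped at this minute). Total = 215784 + 3598 + 1481 = 220863.

220863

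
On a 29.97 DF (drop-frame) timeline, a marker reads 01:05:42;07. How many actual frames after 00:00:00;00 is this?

118149

As if non-drop at 30 labels/s: (1 × 3600 + 5 × 60 + 42) × 30 + 7 = 118267.
Minute boundaries passed: 65; those not divisible by 10: 65 − 6 = 59; dropped labels = 2 × 59 = 118.
Actual frame index = 118267 − 118 = 118149.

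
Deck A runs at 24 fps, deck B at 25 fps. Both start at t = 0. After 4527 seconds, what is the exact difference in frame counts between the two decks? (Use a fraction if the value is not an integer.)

4527 frames

A emits 24 × 4527 = 108648 frames; B emits 25 × 4527 = 113175.
Difference = 4527 frames; B is ahead of A.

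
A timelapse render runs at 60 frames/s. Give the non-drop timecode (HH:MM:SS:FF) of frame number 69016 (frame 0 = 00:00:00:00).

00:19:10:16

69016 ÷ 60 = 1150 full seconds, remainder 16 frames.
1150 s = 0 h 19 min 10 s.
Timecode: 00:19:10:16.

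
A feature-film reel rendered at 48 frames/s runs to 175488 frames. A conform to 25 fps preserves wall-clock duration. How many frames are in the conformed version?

Target frames = source frames × (target rate / source rate) = 175488 × (25)/(48) = 175488 × 25/48 = 91400.

91400 frames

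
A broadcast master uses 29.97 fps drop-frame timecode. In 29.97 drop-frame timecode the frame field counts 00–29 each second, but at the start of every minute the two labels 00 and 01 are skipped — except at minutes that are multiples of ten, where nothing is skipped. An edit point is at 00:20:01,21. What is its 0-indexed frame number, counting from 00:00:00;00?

36015

Complete 10-minute blocks: 2, each 17982 frames → 35964.
Remaining 0 whole minutes in the current block: 0 frames.
Within the current minute: 1 × 30 + 21 = 51. Total = 35964 + 0 + 51 = 36015.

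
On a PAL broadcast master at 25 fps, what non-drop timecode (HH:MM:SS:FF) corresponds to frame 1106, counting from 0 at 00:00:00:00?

00:00:44:06

1106 ÷ 25 = 44 full seconds, remainder 6 frames.
44 s = 0 h 0 min 44 s.
Timecode: 00:00:44:06.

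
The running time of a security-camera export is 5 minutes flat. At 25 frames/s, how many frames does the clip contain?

5 min = 300 s.
Frames = 300 × 25 = 7500.

7500 frames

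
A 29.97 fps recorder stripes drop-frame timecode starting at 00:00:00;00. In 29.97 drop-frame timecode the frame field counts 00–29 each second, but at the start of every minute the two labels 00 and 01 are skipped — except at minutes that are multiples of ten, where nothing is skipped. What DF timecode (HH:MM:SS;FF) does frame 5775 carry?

Each 10-minute DF block holds 10 × 60 × 30 − 9 × 2 = 17982 frames. 5775 ÷ 17982 → 0 full blocks, remainder 5775.
Within the partial block the first minute is 1800 frames and each further minute 1798, so 3 further minute boundaries passed. Total skipped labels = 18 × 0 + 2 × 3 = 6.
Non-drop label index = 5775 + 6 = 5781; at 30 labels/s that is 00:03:12:21, i.e. DF 00:03:12;21.

00:03:12;21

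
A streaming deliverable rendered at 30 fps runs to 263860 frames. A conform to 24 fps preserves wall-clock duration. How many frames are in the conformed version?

Target frames = source frames × (target rate / source rate) = 263860 × (24)/(30) = 263860 × 4/5 = 211088.

211088 frames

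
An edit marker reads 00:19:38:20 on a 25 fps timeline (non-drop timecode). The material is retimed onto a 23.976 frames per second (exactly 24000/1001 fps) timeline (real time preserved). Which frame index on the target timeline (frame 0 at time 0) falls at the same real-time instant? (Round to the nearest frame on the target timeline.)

Source frame index: (0×3600 + 19×60 + 38) × 25 + 20 = 29470.
Real time: 29470 / (25) = 5894/5 s.
Target frame: (5894/5) × (24000/1001) = 4041600/143 ≈ 28262.937 → 28263.

frame 28263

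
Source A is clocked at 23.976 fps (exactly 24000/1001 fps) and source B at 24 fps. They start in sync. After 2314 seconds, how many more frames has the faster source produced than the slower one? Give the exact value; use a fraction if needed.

A emits 24000/1001 × 2314 = 4272000/77 frames; B emits 24 × 2314 = 55536.
Difference = 4272/77 frames (≈ 55.4805); B is ahead of A.

4272/77 frames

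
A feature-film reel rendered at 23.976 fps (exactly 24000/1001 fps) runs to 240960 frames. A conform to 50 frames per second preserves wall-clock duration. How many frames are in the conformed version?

Target frames = source frames × (target rate / source rate) = 240960 × (50)/(24000/1001) = 240960 × 1001/480 = 502502.

502502 frames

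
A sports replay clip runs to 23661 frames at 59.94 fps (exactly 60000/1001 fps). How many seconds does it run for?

Running time = 23661 / (60000/1001) = 394.74435 s.

394.74435 seconds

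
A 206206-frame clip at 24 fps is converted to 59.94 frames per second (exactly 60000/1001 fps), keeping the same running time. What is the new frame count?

Target frames = source frames × (target rate / source rate) = 206206 × (60000/1001)/(24) = 206206 × 2500/1001 = 515000.

515000 frames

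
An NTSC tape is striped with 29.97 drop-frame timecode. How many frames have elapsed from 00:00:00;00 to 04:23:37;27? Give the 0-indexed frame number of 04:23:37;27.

474063

Complete 10-minute blocks: 26, each 17982 frames → 467532.
Remaining 3 whole minutes in the current block: 1800 + 2 × 1798 = 5396 frames.
Within the current minute: 37 × 30 + 27 − 2 = 1135 (labels ;00/;01 skipped at this minute). Total = 467532 + 5396 + 1135 = 474063.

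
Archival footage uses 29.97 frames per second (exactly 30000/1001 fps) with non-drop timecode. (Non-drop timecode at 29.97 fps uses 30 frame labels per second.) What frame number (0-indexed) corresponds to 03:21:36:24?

Total seconds to the label: (3 × 3600 + 21 × 60 + 36) = 12096.
Frame index = 12096 × 30 + 24 = 362904.

362904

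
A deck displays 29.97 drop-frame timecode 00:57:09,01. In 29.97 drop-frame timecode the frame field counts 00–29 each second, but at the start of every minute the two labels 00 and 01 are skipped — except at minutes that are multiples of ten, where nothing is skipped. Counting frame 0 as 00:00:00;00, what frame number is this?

Complete 10-minute blocks: 5, each 17982 frames → 89910.
Remaining 7 whole minutes in the current block: 1800 + 6 × 1798 = 12588 frames.
Within the current minute: 9 × 30 + 1 − 2 = 269 (labels ;00/;01 skipped at this minute). Total = 89910 + 12588 + 269 = 102767.

102767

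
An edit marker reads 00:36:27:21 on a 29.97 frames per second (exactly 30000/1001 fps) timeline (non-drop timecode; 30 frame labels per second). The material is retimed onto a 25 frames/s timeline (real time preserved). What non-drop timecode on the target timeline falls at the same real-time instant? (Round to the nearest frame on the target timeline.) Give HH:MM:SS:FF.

00:36:29:22

Source frame index: (0×3600 + 36×60 + 27) × 30 + 21 = 65631.
Real time: 65631 / (30000/1001) = 21898877/10000 s.
Target frame: (21898877/10000) × (25) = 21898877/400 ≈ 54747.192 → 54747.
At 25 labels/s: frame 54747 → 00:36:29:22.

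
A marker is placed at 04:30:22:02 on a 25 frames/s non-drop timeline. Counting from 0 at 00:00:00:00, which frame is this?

Total seconds to the label: (4 × 3600 + 30 × 60 + 22) = 16222.
Frame index = 16222 × 25 + 2 = 405552.

frame 405552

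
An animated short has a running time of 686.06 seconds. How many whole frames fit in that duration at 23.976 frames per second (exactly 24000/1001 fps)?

16448 frames

Frames = 686.06 × 24000/1001 = 16465440/1001 ≈ 16448.9910.
Complete frames: 16448.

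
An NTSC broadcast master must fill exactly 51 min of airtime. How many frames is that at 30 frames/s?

51 min = 3060 s.
Frames = 3060 × 30 = 91800.

91800 frames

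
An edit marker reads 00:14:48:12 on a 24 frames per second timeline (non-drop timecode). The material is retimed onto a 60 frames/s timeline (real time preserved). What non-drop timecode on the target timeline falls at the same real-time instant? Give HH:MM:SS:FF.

00:14:48:30

Source frame index: (0×3600 + 14×60 + 48) × 24 + 12 = 21324.
Real time: 21324 / (24) = 1777/2 s.
Target frame: (1777/2) × (60) = 53310.
At 60 labels/s: frame 53310 → 00:14:48:30.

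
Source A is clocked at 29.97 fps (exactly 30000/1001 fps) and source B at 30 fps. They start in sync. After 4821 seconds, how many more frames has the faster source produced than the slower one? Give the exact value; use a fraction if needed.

144630/1001 frames

A emits 30000/1001 × 4821 = 144630000/1001 frames; B emits 30 × 4821 = 144630.
Difference = 144630/1001 frames (≈ 144.4855); B is ahead of A.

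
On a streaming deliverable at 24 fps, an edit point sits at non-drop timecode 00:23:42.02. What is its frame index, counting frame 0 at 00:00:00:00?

34130

Total seconds to the label: (0 × 3600 + 23 × 60 + 42) = 1422.
Frame index = 1422 × 24 + 2 = 34130.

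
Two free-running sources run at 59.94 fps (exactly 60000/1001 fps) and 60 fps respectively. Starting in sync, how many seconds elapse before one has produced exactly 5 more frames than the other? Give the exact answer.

1001/12 seconds

The gap grows by |60 − 60000/1001| = 60/1001 frames per second.
Time for a 5-frame gap: 5 ÷ (60/1001) = 1001/12 s.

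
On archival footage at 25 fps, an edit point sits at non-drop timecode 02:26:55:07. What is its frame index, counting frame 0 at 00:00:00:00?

frame 220382

Total seconds to the label: (2 × 3600 + 26 × 60 + 55) = 8815.
Frame index = 8815 × 25 + 7 = 220382.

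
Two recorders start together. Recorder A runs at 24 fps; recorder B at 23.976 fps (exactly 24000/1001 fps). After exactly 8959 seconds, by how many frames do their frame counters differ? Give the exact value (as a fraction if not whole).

A emits 24 × 8959 = 215016 frames; B emits 24000/1001 × 8959 = 215016000/1001.
Difference = 215016/1001 frames (≈ 214.8012); B is behind A.

215016/1001 frames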